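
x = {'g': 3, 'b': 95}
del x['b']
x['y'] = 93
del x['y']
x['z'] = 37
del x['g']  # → {'z': 37}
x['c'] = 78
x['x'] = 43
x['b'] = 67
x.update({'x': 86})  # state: {'z': 37, 'c': 78, 'x': 86, 'b': 67}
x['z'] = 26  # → {'z': 26, 'c': 78, 'x': 86, 'b': 67}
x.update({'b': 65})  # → {'z': 26, 'c': 78, 'x': 86, 'b': 65}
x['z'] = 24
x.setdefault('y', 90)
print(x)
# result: {'z': 24, 'c': 78, 'x': 86, 'b': 65, 'y': 90}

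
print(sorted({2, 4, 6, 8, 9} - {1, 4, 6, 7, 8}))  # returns [2, 9]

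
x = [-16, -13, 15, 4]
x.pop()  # 4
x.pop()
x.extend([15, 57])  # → [-16, -13, 15, 57]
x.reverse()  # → [57, 15, -13, -16]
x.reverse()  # [-16, -13, 15, 57]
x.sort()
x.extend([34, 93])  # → [-16, -13, 15, 57, 34, 93]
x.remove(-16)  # [-13, 15, 57, 34, 93]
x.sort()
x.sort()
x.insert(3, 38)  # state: [-13, 15, 34, 38, 57, 93]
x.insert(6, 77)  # [-13, 15, 34, 38, 57, 93, 77]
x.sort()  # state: [-13, 15, 34, 38, 57, 77, 93]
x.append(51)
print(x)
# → [-13, 15, 34, 38, 57, 77, 93, 51]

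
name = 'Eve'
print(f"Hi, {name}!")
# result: Hi, Eve!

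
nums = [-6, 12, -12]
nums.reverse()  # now [-12, 12, -6]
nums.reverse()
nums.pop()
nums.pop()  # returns 12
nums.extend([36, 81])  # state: [-6, 36, 81]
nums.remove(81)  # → [-6, 36]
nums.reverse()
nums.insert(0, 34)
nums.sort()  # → [-6, 34, 36]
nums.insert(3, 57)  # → [-6, 34, 36, 57]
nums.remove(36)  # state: [-6, 34, 57]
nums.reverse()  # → [57, 34, -6]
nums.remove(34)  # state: [57, -6]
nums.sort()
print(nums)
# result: [-6, 57]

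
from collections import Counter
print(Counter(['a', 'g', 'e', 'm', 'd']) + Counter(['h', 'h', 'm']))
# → Counter({'m': 2, 'h': 2, 'a': 1, 'g': 1, 'e': 1, 'd': 1})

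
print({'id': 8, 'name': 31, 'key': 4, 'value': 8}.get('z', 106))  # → 106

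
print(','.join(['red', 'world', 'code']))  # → red,world,code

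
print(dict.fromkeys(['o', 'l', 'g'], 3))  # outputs {'o': 3, 'l': 3, 'g': 3}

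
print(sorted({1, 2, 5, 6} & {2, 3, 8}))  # [2]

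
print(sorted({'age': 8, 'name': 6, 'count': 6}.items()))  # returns [('age', 8), ('count', 6), ('name', 6)]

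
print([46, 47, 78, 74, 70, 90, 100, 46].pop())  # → 46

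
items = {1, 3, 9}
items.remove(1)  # {3, 9}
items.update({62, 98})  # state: {3, 9, 62, 98}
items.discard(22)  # {3, 9, 62, 98}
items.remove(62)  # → {3, 9, 98}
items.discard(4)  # {3, 9, 98}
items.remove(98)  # {3, 9}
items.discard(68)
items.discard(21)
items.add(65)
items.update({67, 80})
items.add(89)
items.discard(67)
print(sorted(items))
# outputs [3, 9, 65, 80, 89]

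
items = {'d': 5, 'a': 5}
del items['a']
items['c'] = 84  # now {'d': 5, 'c': 84}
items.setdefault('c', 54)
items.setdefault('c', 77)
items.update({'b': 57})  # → {'d': 5, 'c': 84, 'b': 57}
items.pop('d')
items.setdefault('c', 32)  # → 84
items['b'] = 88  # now {'c': 84, 'b': 88}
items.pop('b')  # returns 88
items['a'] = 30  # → {'c': 84, 'a': 30}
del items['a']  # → {'c': 84}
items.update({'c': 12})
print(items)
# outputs {'c': 12}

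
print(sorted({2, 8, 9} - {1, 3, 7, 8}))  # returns [2, 9]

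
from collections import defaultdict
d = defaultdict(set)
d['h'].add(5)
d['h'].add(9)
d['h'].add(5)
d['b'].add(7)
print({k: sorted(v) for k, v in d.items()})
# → {'h': [5, 9], 'b': [7]}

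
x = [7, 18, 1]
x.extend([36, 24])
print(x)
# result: [7, 18, 1, 36, 24]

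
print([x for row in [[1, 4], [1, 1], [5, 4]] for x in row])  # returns [1, 4, 1, 1, 5, 4]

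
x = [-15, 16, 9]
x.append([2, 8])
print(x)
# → [-15, 16, 9, [2, 8]]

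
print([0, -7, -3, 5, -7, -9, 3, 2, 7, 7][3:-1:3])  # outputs [5, 3]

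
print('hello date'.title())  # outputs Hello Date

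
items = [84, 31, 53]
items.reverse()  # [53, 31, 84]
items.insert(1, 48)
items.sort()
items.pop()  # 84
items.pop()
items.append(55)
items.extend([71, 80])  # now [31, 48, 55, 71, 80]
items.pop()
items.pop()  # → 71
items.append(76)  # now [31, 48, 55, 76]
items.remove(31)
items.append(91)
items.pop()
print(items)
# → [48, 55, 76]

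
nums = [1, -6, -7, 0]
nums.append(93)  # [1, -6, -7, 0, 93]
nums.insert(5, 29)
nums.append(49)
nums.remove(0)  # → [1, -6, -7, 93, 29, 49]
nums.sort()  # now [-7, -6, 1, 29, 49, 93]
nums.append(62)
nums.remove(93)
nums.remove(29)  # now [-7, -6, 1, 49, 62]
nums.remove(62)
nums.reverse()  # [49, 1, -6, -7]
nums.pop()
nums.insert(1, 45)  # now [49, 45, 1, -6]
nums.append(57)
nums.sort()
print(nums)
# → [-6, 1, 45, 49, 57]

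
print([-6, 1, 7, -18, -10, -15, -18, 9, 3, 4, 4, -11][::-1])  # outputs [-11, 4, 4, 3, 9, -18, -15, -10, -18, 7, 1, -6]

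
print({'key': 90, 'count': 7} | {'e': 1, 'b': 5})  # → {'key': 90, 'count': 7, 'e': 1, 'b': 5}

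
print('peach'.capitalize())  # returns Peach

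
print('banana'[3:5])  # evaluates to an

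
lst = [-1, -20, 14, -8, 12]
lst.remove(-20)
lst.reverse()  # [12, -8, 14, -1]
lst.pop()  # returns -1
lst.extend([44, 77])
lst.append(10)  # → [12, -8, 14, 44, 77, 10]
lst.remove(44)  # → [12, -8, 14, 77, 10]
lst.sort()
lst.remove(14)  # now [-8, 10, 12, 77]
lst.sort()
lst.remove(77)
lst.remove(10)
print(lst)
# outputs [-8, 12]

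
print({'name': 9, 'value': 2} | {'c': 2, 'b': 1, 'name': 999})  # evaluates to {'name': 999, 'value': 2, 'c': 2, 'b': 1}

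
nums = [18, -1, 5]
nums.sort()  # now [-1, 5, 18]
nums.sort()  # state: [-1, 5, 18]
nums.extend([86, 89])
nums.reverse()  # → [89, 86, 18, 5, -1]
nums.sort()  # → [-1, 5, 18, 86, 89]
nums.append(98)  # [-1, 5, 18, 86, 89, 98]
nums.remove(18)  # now [-1, 5, 86, 89, 98]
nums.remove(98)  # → [-1, 5, 86, 89]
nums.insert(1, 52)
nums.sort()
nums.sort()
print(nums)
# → [-1, 5, 52, 86, 89]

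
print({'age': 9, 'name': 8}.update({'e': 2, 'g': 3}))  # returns None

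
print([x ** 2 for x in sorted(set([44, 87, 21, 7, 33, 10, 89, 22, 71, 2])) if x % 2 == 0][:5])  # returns [4, 100, 484, 1936]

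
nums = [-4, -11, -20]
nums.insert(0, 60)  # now [60, -4, -11, -20]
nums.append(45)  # [60, -4, -11, -20, 45]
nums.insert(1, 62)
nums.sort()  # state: [-20, -11, -4, 45, 60, 62]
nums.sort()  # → [-20, -11, -4, 45, 60, 62]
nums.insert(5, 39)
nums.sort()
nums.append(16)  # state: [-20, -11, -4, 39, 45, 60, 62, 16]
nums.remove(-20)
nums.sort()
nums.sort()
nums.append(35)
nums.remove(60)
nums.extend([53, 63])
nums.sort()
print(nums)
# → [-11, -4, 16, 35, 39, 45, 53, 62, 63]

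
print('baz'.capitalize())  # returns Baz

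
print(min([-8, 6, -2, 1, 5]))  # -8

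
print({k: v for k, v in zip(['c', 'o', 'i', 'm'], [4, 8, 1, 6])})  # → {'c': 4, 'o': 8, 'i': 1, 'm': 6}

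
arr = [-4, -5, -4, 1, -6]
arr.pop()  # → -6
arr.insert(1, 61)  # [-4, 61, -5, -4, 1]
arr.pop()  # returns 1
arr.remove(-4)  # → [61, -5, -4]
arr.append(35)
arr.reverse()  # [35, -4, -5, 61]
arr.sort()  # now [-5, -4, 35, 61]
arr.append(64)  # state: [-5, -4, 35, 61, 64]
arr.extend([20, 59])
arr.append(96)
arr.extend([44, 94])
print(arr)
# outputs [-5, -4, 35, 61, 64, 20, 59, 96, 44, 94]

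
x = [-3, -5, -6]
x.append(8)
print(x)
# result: [-3, -5, -6, 8]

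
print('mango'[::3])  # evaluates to mg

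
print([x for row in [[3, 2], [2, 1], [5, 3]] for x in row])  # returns [3, 2, 2, 1, 5, 3]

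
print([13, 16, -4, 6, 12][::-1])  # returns [12, 6, -4, 16, 13]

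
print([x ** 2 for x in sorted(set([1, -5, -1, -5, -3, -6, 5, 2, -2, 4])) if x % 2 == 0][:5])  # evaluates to [36, 4, 4, 16]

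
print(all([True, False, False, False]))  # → False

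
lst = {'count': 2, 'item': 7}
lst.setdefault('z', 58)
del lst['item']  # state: {'count': 2, 'z': 58}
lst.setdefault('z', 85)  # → 58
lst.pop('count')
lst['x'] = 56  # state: {'z': 58, 'x': 56}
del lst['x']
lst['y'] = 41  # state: {'z': 58, 'y': 41}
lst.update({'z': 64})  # {'z': 64, 'y': 41}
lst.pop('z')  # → 64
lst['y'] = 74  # {'y': 74}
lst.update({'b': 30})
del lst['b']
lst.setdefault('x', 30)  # 30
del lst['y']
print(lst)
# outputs {'x': 30}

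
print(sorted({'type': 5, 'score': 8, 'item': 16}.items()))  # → [('item', 16), ('score', 8), ('type', 5)]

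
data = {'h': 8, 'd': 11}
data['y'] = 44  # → {'h': 8, 'd': 11, 'y': 44}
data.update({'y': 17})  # {'h': 8, 'd': 11, 'y': 17}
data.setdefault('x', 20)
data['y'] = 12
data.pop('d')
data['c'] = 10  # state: {'h': 8, 'y': 12, 'x': 20, 'c': 10}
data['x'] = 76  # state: {'h': 8, 'y': 12, 'x': 76, 'c': 10}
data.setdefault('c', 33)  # 10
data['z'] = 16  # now {'h': 8, 'y': 12, 'x': 76, 'c': 10, 'z': 16}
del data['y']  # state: {'h': 8, 'x': 76, 'c': 10, 'z': 16}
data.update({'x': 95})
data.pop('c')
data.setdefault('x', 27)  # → 95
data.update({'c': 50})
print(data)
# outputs {'h': 8, 'x': 95, 'z': 16, 'c': 50}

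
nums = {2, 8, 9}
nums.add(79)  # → {2, 8, 9, 79}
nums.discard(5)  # {2, 8, 9, 79}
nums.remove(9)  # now {2, 8, 79}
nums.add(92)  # {2, 8, 79, 92}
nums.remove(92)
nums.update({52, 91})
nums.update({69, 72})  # {2, 8, 52, 69, 72, 79, 91}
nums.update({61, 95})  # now {2, 8, 52, 61, 69, 72, 79, 91, 95}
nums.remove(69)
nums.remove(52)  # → {2, 8, 61, 72, 79, 91, 95}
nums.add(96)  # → {2, 8, 61, 72, 79, 91, 95, 96}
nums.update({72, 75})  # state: {2, 8, 61, 72, 75, 79, 91, 95, 96}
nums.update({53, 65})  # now {2, 8, 53, 61, 65, 72, 75, 79, 91, 95, 96}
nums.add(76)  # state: {2, 8, 53, 61, 65, 72, 75, 76, 79, 91, 95, 96}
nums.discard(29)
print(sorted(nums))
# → [2, 8, 53, 61, 65, 72, 75, 76, 79, 91, 95, 96]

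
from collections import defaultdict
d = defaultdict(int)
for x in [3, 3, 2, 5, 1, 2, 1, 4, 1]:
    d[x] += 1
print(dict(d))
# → {3: 2, 2: 2, 5: 1, 1: 3, 4: 1}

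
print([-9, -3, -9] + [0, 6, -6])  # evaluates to [-9, -3, -9, 0, 6, -6]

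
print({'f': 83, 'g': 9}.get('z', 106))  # 106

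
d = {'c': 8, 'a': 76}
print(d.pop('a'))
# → 76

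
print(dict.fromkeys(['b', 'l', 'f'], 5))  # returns {'b': 5, 'l': 5, 'f': 5}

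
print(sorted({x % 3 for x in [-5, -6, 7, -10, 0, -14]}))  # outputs [0, 1, 2]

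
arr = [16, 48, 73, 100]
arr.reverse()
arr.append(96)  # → [100, 73, 48, 16, 96]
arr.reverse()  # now [96, 16, 48, 73, 100]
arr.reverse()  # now [100, 73, 48, 16, 96]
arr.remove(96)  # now [100, 73, 48, 16]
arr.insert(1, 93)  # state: [100, 93, 73, 48, 16]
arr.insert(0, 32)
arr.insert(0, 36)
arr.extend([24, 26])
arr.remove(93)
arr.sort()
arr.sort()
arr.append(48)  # [16, 24, 26, 32, 36, 48, 73, 100, 48]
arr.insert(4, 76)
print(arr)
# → [16, 24, 26, 32, 76, 36, 48, 73, 100, 48]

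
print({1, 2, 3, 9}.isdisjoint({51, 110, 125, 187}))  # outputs True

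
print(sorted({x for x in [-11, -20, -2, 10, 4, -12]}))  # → [-20, -12, -11, -2, 4, 10]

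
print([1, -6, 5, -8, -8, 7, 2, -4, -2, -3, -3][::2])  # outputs [1, 5, -8, 2, -2, -3]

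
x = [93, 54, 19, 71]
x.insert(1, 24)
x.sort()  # [19, 24, 54, 71, 93]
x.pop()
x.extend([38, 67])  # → [19, 24, 54, 71, 38, 67]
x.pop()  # 67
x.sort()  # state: [19, 24, 38, 54, 71]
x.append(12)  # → [19, 24, 38, 54, 71, 12]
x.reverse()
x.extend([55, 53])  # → [12, 71, 54, 38, 24, 19, 55, 53]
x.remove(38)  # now [12, 71, 54, 24, 19, 55, 53]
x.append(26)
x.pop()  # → 26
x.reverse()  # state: [53, 55, 19, 24, 54, 71, 12]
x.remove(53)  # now [55, 19, 24, 54, 71, 12]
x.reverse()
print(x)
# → [12, 71, 54, 24, 19, 55]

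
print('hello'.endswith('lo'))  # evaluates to True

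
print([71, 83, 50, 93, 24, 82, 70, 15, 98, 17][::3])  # [71, 93, 70, 17]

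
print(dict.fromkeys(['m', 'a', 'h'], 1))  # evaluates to {'m': 1, 'a': 1, 'h': 1}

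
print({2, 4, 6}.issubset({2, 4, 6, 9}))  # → True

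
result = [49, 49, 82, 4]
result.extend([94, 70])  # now [49, 49, 82, 4, 94, 70]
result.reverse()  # [70, 94, 4, 82, 49, 49]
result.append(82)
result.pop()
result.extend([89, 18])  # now [70, 94, 4, 82, 49, 49, 89, 18]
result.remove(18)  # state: [70, 94, 4, 82, 49, 49, 89]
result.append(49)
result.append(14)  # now [70, 94, 4, 82, 49, 49, 89, 49, 14]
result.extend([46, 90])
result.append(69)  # [70, 94, 4, 82, 49, 49, 89, 49, 14, 46, 90, 69]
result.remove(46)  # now [70, 94, 4, 82, 49, 49, 89, 49, 14, 90, 69]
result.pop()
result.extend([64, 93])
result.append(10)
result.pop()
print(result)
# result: [70, 94, 4, 82, 49, 49, 89, 49, 14, 90, 64, 93]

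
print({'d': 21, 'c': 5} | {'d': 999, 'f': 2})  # {'d': 999, 'c': 5, 'f': 2}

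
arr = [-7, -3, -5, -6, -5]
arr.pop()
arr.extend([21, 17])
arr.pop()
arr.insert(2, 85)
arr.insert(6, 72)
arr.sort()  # [-7, -6, -5, -3, 21, 72, 85]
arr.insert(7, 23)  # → [-7, -6, -5, -3, 21, 72, 85, 23]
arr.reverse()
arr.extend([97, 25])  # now [23, 85, 72, 21, -3, -5, -6, -7, 97, 25]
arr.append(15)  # [23, 85, 72, 21, -3, -5, -6, -7, 97, 25, 15]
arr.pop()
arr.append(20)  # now [23, 85, 72, 21, -3, -5, -6, -7, 97, 25, 20]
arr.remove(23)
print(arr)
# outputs [85, 72, 21, -3, -5, -6, -7, 97, 25, 20]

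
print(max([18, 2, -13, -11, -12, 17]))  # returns 18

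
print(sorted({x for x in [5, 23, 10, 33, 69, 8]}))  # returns [5, 8, 10, 23, 33, 69]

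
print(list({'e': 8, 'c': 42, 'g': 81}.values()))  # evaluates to [8, 42, 81]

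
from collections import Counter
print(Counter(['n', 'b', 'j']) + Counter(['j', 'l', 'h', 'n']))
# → Counter({'n': 2, 'j': 2, 'b': 1, 'l': 1, 'h': 1})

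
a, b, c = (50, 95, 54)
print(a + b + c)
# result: 199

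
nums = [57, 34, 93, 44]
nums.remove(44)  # [57, 34, 93]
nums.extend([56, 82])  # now [57, 34, 93, 56, 82]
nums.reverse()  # [82, 56, 93, 34, 57]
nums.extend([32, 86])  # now [82, 56, 93, 34, 57, 32, 86]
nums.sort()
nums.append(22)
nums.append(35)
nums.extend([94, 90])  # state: [32, 34, 56, 57, 82, 86, 93, 22, 35, 94, 90]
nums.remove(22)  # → [32, 34, 56, 57, 82, 86, 93, 35, 94, 90]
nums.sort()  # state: [32, 34, 35, 56, 57, 82, 86, 90, 93, 94]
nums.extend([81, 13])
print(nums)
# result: [32, 34, 35, 56, 57, 82, 86, 90, 93, 94, 81, 13]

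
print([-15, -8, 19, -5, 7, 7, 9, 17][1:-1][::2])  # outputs [-8, -5, 7]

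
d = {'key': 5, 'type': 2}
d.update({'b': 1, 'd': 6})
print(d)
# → {'key': 5, 'type': 2, 'b': 1, 'd': 6}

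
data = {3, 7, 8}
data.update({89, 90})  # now {3, 7, 8, 89, 90}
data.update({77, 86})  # {3, 7, 8, 77, 86, 89, 90}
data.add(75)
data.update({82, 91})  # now {3, 7, 8, 75, 77, 82, 86, 89, 90, 91}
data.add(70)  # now {3, 7, 8, 70, 75, 77, 82, 86, 89, 90, 91}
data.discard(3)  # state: {7, 8, 70, 75, 77, 82, 86, 89, 90, 91}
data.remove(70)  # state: {7, 8, 75, 77, 82, 86, 89, 90, 91}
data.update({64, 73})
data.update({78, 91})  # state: {7, 8, 64, 73, 75, 77, 78, 82, 86, 89, 90, 91}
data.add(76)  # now {7, 8, 64, 73, 75, 76, 77, 78, 82, 86, 89, 90, 91}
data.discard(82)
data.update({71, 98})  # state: {7, 8, 64, 71, 73, 75, 76, 77, 78, 86, 89, 90, 91, 98}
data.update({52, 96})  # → {7, 8, 52, 64, 71, 73, 75, 76, 77, 78, 86, 89, 90, 91, 96, 98}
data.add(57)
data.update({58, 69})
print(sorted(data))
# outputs [7, 8, 52, 57, 58, 64, 69, 71, 73, 75, 76, 77, 78, 86, 89, 90, 91, 96, 98]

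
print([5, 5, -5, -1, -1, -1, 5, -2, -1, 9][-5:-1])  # [-1, 5, -2, -1]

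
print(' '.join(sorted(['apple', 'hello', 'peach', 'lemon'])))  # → apple hello lemon peach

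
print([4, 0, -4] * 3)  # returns [4, 0, -4, 4, 0, -4, 4, 0, -4]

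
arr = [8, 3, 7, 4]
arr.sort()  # [3, 4, 7, 8]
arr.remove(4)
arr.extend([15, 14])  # [3, 7, 8, 15, 14]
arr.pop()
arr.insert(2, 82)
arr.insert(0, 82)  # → [82, 3, 7, 82, 8, 15]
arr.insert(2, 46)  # [82, 3, 46, 7, 82, 8, 15]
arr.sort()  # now [3, 7, 8, 15, 46, 82, 82]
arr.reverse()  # [82, 82, 46, 15, 8, 7, 3]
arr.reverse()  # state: [3, 7, 8, 15, 46, 82, 82]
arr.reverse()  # [82, 82, 46, 15, 8, 7, 3]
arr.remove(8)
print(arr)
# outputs [82, 82, 46, 15, 7, 3]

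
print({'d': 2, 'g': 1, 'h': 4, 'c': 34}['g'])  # 1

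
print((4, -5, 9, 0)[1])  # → -5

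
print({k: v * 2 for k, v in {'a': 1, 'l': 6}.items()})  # {'a': 2, 'l': 12}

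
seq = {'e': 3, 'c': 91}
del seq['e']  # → {'c': 91}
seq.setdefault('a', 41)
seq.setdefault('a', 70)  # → 41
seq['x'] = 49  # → {'c': 91, 'a': 41, 'x': 49}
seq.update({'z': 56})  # {'c': 91, 'a': 41, 'x': 49, 'z': 56}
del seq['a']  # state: {'c': 91, 'x': 49, 'z': 56}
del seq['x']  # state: {'c': 91, 'z': 56}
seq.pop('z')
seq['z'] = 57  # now {'c': 91, 'z': 57}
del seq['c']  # {'z': 57}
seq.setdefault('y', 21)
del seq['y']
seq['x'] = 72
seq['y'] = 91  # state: {'z': 57, 'x': 72, 'y': 91}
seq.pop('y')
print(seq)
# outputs {'z': 57, 'x': 72}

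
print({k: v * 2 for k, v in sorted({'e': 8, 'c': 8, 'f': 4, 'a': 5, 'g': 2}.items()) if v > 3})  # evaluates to {'a': 10, 'c': 16, 'e': 16, 'f': 8}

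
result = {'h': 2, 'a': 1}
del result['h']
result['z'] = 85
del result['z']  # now {'a': 1}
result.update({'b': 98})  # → {'a': 1, 'b': 98}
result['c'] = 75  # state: {'a': 1, 'b': 98, 'c': 75}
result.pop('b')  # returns 98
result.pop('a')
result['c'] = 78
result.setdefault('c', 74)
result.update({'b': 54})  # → {'c': 78, 'b': 54}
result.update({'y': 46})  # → {'c': 78, 'b': 54, 'y': 46}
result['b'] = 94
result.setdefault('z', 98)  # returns 98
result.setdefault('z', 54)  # 98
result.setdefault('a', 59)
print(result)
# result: {'c': 78, 'b': 94, 'y': 46, 'z': 98, 'a': 59}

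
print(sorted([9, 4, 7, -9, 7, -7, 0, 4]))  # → [-9, -7, 0, 4, 4, 7, 7, 9]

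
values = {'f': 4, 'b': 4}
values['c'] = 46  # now {'f': 4, 'b': 4, 'c': 46}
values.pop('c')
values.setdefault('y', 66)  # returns 66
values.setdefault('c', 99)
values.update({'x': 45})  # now {'f': 4, 'b': 4, 'y': 66, 'c': 99, 'x': 45}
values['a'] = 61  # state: {'f': 4, 'b': 4, 'y': 66, 'c': 99, 'x': 45, 'a': 61}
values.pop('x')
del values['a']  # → {'f': 4, 'b': 4, 'y': 66, 'c': 99}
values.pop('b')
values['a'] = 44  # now {'f': 4, 'y': 66, 'c': 99, 'a': 44}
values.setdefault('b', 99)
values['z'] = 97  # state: {'f': 4, 'y': 66, 'c': 99, 'a': 44, 'b': 99, 'z': 97}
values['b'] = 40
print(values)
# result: {'f': 4, 'y': 66, 'c': 99, 'a': 44, 'b': 40, 'z': 97}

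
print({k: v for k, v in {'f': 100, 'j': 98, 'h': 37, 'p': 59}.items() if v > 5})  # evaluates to {'f': 100, 'j': 98, 'h': 37, 'p': 59}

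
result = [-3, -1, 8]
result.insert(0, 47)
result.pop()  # 8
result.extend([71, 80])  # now [47, -3, -1, 71, 80]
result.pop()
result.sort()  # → [-3, -1, 47, 71]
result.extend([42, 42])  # [-3, -1, 47, 71, 42, 42]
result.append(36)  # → [-3, -1, 47, 71, 42, 42, 36]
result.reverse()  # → [36, 42, 42, 71, 47, -1, -3]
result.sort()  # [-3, -1, 36, 42, 42, 47, 71]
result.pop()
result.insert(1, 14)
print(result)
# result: [-3, 14, -1, 36, 42, 42, 47]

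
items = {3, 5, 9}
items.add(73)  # {3, 5, 9, 73}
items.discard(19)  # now {3, 5, 9, 73}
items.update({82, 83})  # {3, 5, 9, 73, 82, 83}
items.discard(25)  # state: {3, 5, 9, 73, 82, 83}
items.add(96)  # {3, 5, 9, 73, 82, 83, 96}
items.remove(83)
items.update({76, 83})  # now {3, 5, 9, 73, 76, 82, 83, 96}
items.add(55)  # {3, 5, 9, 55, 73, 76, 82, 83, 96}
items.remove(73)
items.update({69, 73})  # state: {3, 5, 9, 55, 69, 73, 76, 82, 83, 96}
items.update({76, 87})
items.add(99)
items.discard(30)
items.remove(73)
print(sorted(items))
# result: [3, 5, 9, 55, 69, 76, 82, 83, 87, 96, 99]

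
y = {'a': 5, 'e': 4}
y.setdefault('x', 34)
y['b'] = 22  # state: {'a': 5, 'e': 4, 'x': 34, 'b': 22}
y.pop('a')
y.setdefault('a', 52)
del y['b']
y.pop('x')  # 34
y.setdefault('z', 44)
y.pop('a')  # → 52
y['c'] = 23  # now {'e': 4, 'z': 44, 'c': 23}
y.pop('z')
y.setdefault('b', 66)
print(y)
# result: {'e': 4, 'c': 23, 'b': 66}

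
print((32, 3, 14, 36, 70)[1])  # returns 3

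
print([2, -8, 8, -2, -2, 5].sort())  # None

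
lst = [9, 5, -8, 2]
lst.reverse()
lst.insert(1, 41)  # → [2, 41, -8, 5, 9]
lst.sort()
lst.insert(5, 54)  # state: [-8, 2, 5, 9, 41, 54]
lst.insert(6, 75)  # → [-8, 2, 5, 9, 41, 54, 75]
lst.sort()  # [-8, 2, 5, 9, 41, 54, 75]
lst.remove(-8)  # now [2, 5, 9, 41, 54, 75]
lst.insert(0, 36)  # [36, 2, 5, 9, 41, 54, 75]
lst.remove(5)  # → [36, 2, 9, 41, 54, 75]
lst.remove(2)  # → [36, 9, 41, 54, 75]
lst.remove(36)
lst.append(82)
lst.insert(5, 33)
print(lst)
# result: [9, 41, 54, 75, 82, 33]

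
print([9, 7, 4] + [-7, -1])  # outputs [9, 7, 4, -7, -1]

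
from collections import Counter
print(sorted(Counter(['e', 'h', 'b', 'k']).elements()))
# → ['b', 'e', 'h', 'k']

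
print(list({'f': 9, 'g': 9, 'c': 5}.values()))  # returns [9, 9, 5]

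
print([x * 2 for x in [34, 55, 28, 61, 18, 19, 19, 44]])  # [68, 110, 56, 122, 36, 38, 38, 88]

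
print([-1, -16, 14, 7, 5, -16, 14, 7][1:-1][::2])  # [-16, 7, -16]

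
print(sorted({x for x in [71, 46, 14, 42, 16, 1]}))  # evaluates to [1, 14, 16, 42, 46, 71]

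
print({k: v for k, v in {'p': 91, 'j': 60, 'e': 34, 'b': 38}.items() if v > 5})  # {'p': 91, 'j': 60, 'e': 34, 'b': 38}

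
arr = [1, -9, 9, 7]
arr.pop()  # 7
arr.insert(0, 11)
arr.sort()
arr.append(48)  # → [-9, 1, 9, 11, 48]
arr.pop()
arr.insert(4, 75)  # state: [-9, 1, 9, 11, 75]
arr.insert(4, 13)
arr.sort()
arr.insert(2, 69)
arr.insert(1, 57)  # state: [-9, 57, 1, 69, 9, 11, 13, 75]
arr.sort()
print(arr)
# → [-9, 1, 9, 11, 13, 57, 69, 75]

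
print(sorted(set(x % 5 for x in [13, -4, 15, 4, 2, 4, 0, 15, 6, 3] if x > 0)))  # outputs [0, 1, 2, 3, 4]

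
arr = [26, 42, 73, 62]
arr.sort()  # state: [26, 42, 62, 73]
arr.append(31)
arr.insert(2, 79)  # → [26, 42, 79, 62, 73, 31]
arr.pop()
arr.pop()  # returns 73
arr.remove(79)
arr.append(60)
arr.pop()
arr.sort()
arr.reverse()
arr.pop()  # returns 26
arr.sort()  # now [42, 62]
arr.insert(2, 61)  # [42, 62, 61]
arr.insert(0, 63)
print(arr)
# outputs [63, 42, 62, 61]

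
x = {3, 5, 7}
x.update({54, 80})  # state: {3, 5, 7, 54, 80}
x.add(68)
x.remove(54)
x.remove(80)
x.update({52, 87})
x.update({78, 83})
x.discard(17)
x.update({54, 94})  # {3, 5, 7, 52, 54, 68, 78, 83, 87, 94}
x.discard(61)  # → {3, 5, 7, 52, 54, 68, 78, 83, 87, 94}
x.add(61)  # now {3, 5, 7, 52, 54, 61, 68, 78, 83, 87, 94}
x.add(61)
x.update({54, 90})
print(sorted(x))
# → [3, 5, 7, 52, 54, 61, 68, 78, 83, 87, 90, 94]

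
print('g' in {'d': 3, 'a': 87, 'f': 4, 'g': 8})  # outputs True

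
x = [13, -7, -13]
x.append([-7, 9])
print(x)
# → [13, -7, -13, [-7, 9]]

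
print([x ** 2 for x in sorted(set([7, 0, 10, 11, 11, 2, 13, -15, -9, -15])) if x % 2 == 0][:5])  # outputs [0, 4, 100]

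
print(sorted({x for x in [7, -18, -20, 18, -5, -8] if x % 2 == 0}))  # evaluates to [-20, -18, -8, 18]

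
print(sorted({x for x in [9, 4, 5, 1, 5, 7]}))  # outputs [1, 4, 5, 7, 9]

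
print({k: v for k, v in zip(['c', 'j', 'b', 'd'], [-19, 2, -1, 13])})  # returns {'c': -19, 'j': 2, 'b': -1, 'd': 13}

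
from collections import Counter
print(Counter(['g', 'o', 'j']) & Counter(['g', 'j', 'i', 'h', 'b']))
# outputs Counter({'g': 1, 'j': 1})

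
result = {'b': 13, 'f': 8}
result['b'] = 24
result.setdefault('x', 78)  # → 78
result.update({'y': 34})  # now {'b': 24, 'f': 8, 'x': 78, 'y': 34}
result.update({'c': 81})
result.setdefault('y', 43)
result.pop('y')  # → 34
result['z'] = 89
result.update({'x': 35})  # {'b': 24, 'f': 8, 'x': 35, 'c': 81, 'z': 89}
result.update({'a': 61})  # {'b': 24, 'f': 8, 'x': 35, 'c': 81, 'z': 89, 'a': 61}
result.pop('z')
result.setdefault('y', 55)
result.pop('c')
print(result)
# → {'b': 24, 'f': 8, 'x': 35, 'a': 61, 'y': 55}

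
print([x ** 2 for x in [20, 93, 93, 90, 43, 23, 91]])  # [400, 8649, 8649, 8100, 1849, 529, 8281]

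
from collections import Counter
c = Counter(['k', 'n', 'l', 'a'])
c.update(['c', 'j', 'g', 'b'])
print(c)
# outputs Counter({'k': 1, 'n': 1, 'l': 1, 'a': 1, 'c': 1, 'j': 1, 'g': 1, 'b': 1})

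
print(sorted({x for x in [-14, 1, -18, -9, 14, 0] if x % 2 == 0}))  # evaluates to [-18, -14, 0, 14]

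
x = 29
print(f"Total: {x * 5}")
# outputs Total: 145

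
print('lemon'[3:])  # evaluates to on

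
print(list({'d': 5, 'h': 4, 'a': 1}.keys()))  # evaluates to ['d', 'h', 'a']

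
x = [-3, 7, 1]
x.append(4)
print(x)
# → [-3, 7, 1, 4]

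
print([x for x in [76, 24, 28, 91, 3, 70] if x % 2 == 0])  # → [76, 24, 28, 70]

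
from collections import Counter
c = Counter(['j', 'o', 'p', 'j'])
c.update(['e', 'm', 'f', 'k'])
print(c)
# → Counter({'j': 2, 'o': 1, 'p': 1, 'e': 1, 'm': 1, 'f': 1, 'k': 1})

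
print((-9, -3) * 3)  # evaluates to (-9, -3, -9, -3, -9, -3)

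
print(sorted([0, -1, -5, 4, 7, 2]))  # [-5, -1, 0, 2, 4, 7]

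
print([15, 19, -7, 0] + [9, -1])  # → [15, 19, -7, 0, 9, -1]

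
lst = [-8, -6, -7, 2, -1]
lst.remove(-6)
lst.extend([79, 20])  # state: [-8, -7, 2, -1, 79, 20]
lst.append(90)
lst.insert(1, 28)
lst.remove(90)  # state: [-8, 28, -7, 2, -1, 79, 20]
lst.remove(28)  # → [-8, -7, 2, -1, 79, 20]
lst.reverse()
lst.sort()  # [-8, -7, -1, 2, 20, 79]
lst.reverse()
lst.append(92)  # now [79, 20, 2, -1, -7, -8, 92]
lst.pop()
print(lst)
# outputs [79, 20, 2, -1, -7, -8]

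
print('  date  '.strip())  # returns date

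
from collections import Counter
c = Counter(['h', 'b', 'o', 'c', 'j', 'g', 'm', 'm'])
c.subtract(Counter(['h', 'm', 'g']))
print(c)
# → Counter({'b': 1, 'o': 1, 'c': 1, 'j': 1, 'm': 1, 'h': 0, 'g': 0})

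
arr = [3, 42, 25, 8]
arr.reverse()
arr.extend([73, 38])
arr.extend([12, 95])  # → [8, 25, 42, 3, 73, 38, 12, 95]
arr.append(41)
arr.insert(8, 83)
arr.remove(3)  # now [8, 25, 42, 73, 38, 12, 95, 83, 41]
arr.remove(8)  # [25, 42, 73, 38, 12, 95, 83, 41]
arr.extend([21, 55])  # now [25, 42, 73, 38, 12, 95, 83, 41, 21, 55]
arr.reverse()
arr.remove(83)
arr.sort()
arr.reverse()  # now [95, 73, 55, 42, 41, 38, 25, 21, 12]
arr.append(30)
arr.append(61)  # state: [95, 73, 55, 42, 41, 38, 25, 21, 12, 30, 61]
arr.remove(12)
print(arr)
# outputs [95, 73, 55, 42, 41, 38, 25, 21, 30, 61]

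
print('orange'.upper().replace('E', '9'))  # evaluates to ORANG9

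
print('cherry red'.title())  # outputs Cherry Red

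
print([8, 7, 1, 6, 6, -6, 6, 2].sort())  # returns None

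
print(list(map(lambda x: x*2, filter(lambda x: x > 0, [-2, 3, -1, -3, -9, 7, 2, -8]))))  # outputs [6, 14, 4]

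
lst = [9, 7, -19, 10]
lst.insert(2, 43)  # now [9, 7, 43, -19, 10]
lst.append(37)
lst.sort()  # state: [-19, 7, 9, 10, 37, 43]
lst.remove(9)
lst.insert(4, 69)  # [-19, 7, 10, 37, 69, 43]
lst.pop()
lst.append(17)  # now [-19, 7, 10, 37, 69, 17]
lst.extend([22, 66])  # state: [-19, 7, 10, 37, 69, 17, 22, 66]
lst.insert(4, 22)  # [-19, 7, 10, 37, 22, 69, 17, 22, 66]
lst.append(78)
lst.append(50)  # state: [-19, 7, 10, 37, 22, 69, 17, 22, 66, 78, 50]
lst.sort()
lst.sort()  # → [-19, 7, 10, 17, 22, 22, 37, 50, 66, 69, 78]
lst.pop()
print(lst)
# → [-19, 7, 10, 17, 22, 22, 37, 50, 66, 69]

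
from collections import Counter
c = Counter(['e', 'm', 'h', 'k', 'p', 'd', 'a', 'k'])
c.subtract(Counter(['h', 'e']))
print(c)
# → Counter({'k': 2, 'm': 1, 'p': 1, 'd': 1, 'a': 1, 'e': 0, 'h': 0})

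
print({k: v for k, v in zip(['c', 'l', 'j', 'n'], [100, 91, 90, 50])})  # {'c': 100, 'l': 91, 'j': 90, 'n': 50}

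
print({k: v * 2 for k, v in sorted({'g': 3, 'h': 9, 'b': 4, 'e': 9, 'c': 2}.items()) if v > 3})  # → {'b': 8, 'e': 18, 'h': 18}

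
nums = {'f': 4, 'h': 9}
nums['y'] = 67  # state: {'f': 4, 'h': 9, 'y': 67}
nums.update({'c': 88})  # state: {'f': 4, 'h': 9, 'y': 67, 'c': 88}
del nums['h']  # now {'f': 4, 'y': 67, 'c': 88}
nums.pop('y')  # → 67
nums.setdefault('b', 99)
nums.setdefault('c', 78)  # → 88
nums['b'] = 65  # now {'f': 4, 'c': 88, 'b': 65}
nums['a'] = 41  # {'f': 4, 'c': 88, 'b': 65, 'a': 41}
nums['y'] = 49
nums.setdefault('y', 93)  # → 49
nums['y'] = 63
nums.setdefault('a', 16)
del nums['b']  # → {'f': 4, 'c': 88, 'a': 41, 'y': 63}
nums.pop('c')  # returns 88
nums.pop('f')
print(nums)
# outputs {'a': 41, 'y': 63}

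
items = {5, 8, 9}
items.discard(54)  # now {5, 8, 9}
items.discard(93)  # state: {5, 8, 9}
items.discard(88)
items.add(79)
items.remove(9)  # {5, 8, 79}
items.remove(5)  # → {8, 79}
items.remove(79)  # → {8}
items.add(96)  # {8, 96}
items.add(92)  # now {8, 92, 96}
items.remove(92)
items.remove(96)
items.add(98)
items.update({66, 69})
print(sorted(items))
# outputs [8, 66, 69, 98]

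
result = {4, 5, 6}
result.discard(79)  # {4, 5, 6}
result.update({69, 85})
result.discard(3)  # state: {4, 5, 6, 69, 85}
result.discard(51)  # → {4, 5, 6, 69, 85}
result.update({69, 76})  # {4, 5, 6, 69, 76, 85}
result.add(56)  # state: {4, 5, 6, 56, 69, 76, 85}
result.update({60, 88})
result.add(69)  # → {4, 5, 6, 56, 60, 69, 76, 85, 88}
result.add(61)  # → {4, 5, 6, 56, 60, 61, 69, 76, 85, 88}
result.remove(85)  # {4, 5, 6, 56, 60, 61, 69, 76, 88}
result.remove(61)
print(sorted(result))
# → [4, 5, 6, 56, 60, 69, 76, 88]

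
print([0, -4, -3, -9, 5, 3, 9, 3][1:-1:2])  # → [-4, -9, 3]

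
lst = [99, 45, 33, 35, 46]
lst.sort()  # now [33, 35, 45, 46, 99]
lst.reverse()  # [99, 46, 45, 35, 33]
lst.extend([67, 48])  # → [99, 46, 45, 35, 33, 67, 48]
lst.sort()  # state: [33, 35, 45, 46, 48, 67, 99]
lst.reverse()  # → [99, 67, 48, 46, 45, 35, 33]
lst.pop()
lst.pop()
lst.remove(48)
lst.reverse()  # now [45, 46, 67, 99]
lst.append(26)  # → [45, 46, 67, 99, 26]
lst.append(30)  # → [45, 46, 67, 99, 26, 30]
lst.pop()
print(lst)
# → [45, 46, 67, 99, 26]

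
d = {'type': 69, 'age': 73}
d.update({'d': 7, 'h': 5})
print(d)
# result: {'type': 69, 'age': 73, 'd': 7, 'h': 5}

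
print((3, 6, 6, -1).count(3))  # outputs 1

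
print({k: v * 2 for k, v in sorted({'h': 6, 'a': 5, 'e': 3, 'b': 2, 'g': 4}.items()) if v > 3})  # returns {'a': 10, 'g': 8, 'h': 12}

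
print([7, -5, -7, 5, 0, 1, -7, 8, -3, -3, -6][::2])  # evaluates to [7, -7, 0, -7, -3, -6]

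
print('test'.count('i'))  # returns 0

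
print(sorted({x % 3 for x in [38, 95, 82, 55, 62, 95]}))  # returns [1, 2]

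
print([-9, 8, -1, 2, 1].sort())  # None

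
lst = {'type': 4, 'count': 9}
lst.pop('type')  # 4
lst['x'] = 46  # {'count': 9, 'x': 46}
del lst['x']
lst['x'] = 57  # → {'count': 9, 'x': 57}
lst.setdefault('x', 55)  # 57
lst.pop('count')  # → 9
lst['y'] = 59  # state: {'x': 57, 'y': 59}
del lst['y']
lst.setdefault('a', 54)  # 54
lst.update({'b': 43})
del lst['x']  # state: {'a': 54, 'b': 43}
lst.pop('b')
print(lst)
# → {'a': 54}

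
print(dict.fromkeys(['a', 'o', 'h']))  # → {'a': None, 'o': None, 'h': None}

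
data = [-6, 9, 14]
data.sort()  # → [-6, 9, 14]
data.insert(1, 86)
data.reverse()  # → [14, 9, 86, -6]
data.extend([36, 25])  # [14, 9, 86, -6, 36, 25]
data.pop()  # 25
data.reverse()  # [36, -6, 86, 9, 14]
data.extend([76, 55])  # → [36, -6, 86, 9, 14, 76, 55]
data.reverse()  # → [55, 76, 14, 9, 86, -6, 36]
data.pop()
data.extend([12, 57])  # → [55, 76, 14, 9, 86, -6, 12, 57]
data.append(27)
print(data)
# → [55, 76, 14, 9, 86, -6, 12, 57, 27]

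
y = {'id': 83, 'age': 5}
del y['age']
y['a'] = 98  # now {'id': 83, 'a': 98}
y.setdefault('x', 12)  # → 12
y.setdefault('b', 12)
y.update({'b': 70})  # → {'id': 83, 'a': 98, 'x': 12, 'b': 70}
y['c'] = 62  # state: {'id': 83, 'a': 98, 'x': 12, 'b': 70, 'c': 62}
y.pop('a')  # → 98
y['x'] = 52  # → {'id': 83, 'x': 52, 'b': 70, 'c': 62}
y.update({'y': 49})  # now {'id': 83, 'x': 52, 'b': 70, 'c': 62, 'y': 49}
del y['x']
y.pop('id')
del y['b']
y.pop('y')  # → 49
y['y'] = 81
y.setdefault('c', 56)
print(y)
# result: {'c': 62, 'y': 81}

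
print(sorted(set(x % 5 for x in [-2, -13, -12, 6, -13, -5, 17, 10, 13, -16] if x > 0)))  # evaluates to [0, 1, 2, 3]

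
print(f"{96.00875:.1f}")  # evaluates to 96.0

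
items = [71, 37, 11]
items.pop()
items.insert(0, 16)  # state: [16, 71, 37]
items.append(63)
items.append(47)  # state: [16, 71, 37, 63, 47]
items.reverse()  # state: [47, 63, 37, 71, 16]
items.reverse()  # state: [16, 71, 37, 63, 47]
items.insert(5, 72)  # [16, 71, 37, 63, 47, 72]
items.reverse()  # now [72, 47, 63, 37, 71, 16]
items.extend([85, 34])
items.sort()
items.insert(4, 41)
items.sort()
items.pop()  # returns 85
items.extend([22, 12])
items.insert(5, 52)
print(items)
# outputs [16, 34, 37, 41, 47, 52, 63, 71, 72, 22, 12]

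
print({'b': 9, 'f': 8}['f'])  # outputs 8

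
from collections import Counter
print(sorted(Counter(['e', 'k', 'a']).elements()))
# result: ['a', 'e', 'k']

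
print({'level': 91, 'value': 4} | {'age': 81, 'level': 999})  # {'level': 999, 'value': 4, 'age': 81}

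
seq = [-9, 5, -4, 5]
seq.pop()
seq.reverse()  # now [-4, 5, -9]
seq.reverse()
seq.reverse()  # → [-4, 5, -9]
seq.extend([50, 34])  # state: [-4, 5, -9, 50, 34]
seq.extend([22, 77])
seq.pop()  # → 77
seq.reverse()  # [22, 34, 50, -9, 5, -4]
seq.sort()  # [-9, -4, 5, 22, 34, 50]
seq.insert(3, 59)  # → [-9, -4, 5, 59, 22, 34, 50]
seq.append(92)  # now [-9, -4, 5, 59, 22, 34, 50, 92]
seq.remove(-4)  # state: [-9, 5, 59, 22, 34, 50, 92]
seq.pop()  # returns 92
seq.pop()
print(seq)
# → [-9, 5, 59, 22, 34]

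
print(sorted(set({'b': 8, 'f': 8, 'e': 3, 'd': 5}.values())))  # [3, 5, 8]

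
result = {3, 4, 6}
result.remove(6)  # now {3, 4}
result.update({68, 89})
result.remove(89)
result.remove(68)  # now {3, 4}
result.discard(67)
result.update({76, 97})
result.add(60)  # {3, 4, 60, 76, 97}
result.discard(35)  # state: {3, 4, 60, 76, 97}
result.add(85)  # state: {3, 4, 60, 76, 85, 97}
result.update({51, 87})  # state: {3, 4, 51, 60, 76, 85, 87, 97}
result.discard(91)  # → {3, 4, 51, 60, 76, 85, 87, 97}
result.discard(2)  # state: {3, 4, 51, 60, 76, 85, 87, 97}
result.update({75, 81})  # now {3, 4, 51, 60, 75, 76, 81, 85, 87, 97}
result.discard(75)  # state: {3, 4, 51, 60, 76, 81, 85, 87, 97}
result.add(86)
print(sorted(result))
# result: [3, 4, 51, 60, 76, 81, 85, 86, 87, 97]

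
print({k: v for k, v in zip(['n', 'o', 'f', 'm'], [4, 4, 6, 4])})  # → {'n': 4, 'o': 4, 'f': 6, 'm': 4}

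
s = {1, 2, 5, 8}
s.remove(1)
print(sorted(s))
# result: [2, 5, 8]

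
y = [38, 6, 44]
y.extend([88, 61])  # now [38, 6, 44, 88, 61]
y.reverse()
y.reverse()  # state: [38, 6, 44, 88, 61]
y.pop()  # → 61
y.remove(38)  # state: [6, 44, 88]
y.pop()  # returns 88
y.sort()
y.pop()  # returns 44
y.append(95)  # [6, 95]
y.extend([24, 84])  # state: [6, 95, 24, 84]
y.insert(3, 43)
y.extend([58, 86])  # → [6, 95, 24, 43, 84, 58, 86]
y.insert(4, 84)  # [6, 95, 24, 43, 84, 84, 58, 86]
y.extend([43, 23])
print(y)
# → [6, 95, 24, 43, 84, 84, 58, 86, 43, 23]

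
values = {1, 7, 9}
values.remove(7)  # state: {1, 9}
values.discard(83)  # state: {1, 9}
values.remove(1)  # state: {9}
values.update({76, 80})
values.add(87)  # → {9, 76, 80, 87}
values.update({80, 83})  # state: {9, 76, 80, 83, 87}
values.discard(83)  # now {9, 76, 80, 87}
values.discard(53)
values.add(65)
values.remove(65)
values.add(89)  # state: {9, 76, 80, 87, 89}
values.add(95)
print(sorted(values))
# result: [9, 76, 80, 87, 89, 95]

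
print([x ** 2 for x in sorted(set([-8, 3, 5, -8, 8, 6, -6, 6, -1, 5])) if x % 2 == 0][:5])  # [64, 36, 36, 64]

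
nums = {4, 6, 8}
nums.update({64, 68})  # {4, 6, 8, 64, 68}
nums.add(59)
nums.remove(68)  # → {4, 6, 8, 59, 64}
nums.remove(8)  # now {4, 6, 59, 64}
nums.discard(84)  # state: {4, 6, 59, 64}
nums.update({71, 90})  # {4, 6, 59, 64, 71, 90}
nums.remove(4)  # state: {6, 59, 64, 71, 90}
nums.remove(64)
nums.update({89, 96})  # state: {6, 59, 71, 89, 90, 96}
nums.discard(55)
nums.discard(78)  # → {6, 59, 71, 89, 90, 96}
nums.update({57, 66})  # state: {6, 57, 59, 66, 71, 89, 90, 96}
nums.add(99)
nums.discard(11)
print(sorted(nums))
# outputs [6, 57, 59, 66, 71, 89, 90, 96, 99]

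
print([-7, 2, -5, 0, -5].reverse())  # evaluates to None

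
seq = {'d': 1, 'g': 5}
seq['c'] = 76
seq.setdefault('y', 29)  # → 29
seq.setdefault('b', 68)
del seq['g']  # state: {'d': 1, 'c': 76, 'y': 29, 'b': 68}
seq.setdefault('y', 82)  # 29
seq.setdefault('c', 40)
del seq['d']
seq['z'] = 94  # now {'c': 76, 'y': 29, 'b': 68, 'z': 94}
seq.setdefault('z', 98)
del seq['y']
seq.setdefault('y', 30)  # 30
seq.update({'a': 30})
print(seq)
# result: {'c': 76, 'b': 68, 'z': 94, 'y': 30, 'a': 30}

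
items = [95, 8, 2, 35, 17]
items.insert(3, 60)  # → [95, 8, 2, 60, 35, 17]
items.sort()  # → [2, 8, 17, 35, 60, 95]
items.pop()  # 95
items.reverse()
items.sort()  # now [2, 8, 17, 35, 60]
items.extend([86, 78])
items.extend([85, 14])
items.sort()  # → [2, 8, 14, 17, 35, 60, 78, 85, 86]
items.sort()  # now [2, 8, 14, 17, 35, 60, 78, 85, 86]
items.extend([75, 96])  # [2, 8, 14, 17, 35, 60, 78, 85, 86, 75, 96]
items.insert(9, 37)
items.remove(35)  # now [2, 8, 14, 17, 60, 78, 85, 86, 37, 75, 96]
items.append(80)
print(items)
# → [2, 8, 14, 17, 60, 78, 85, 86, 37, 75, 96, 80]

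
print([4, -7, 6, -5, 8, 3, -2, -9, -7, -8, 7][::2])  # [4, 6, 8, -2, -7, 7]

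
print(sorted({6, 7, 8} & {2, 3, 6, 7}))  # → [6, 7]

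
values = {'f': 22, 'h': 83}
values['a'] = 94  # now {'f': 22, 'h': 83, 'a': 94}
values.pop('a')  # 94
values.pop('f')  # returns 22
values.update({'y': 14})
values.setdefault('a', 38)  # 38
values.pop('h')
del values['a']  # {'y': 14}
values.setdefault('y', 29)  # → 14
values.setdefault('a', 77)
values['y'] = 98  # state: {'y': 98, 'a': 77}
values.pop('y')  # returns 98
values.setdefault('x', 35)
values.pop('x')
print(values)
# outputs {'a': 77}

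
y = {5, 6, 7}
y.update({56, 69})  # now {5, 6, 7, 56, 69}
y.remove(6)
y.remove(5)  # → {7, 56, 69}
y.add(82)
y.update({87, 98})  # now {7, 56, 69, 82, 87, 98}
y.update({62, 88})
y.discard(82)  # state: {7, 56, 62, 69, 87, 88, 98}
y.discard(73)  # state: {7, 56, 62, 69, 87, 88, 98}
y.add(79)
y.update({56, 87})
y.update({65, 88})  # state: {7, 56, 62, 65, 69, 79, 87, 88, 98}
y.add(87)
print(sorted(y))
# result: [7, 56, 62, 65, 69, 79, 87, 88, 98]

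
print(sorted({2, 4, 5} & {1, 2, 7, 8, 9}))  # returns [2]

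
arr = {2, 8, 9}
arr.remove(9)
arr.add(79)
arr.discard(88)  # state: {2, 8, 79}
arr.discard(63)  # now {2, 8, 79}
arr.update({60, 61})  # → {2, 8, 60, 61, 79}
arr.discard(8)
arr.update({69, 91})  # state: {2, 60, 61, 69, 79, 91}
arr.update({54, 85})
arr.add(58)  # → {2, 54, 58, 60, 61, 69, 79, 85, 91}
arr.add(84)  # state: {2, 54, 58, 60, 61, 69, 79, 84, 85, 91}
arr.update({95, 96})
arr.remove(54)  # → {2, 58, 60, 61, 69, 79, 84, 85, 91, 95, 96}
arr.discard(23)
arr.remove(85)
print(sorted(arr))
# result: [2, 58, 60, 61, 69, 79, 84, 91, 95, 96]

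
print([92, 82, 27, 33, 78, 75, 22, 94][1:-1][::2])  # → [82, 33, 75]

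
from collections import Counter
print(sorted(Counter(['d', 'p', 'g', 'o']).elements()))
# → ['d', 'g', 'o', 'p']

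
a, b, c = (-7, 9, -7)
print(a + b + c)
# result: -5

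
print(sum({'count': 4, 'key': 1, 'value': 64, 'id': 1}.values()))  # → 70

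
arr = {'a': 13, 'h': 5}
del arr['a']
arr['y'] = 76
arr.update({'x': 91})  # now {'h': 5, 'y': 76, 'x': 91}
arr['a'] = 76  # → {'h': 5, 'y': 76, 'x': 91, 'a': 76}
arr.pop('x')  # 91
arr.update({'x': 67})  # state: {'h': 5, 'y': 76, 'a': 76, 'x': 67}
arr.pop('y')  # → 76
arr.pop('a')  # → 76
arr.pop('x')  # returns 67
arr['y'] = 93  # {'h': 5, 'y': 93}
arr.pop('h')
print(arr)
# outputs {'y': 93}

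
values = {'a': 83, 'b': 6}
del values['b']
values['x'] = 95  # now {'a': 83, 'x': 95}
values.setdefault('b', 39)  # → 39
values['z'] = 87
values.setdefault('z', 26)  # 87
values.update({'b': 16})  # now {'a': 83, 'x': 95, 'b': 16, 'z': 87}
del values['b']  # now {'a': 83, 'x': 95, 'z': 87}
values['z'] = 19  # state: {'a': 83, 'x': 95, 'z': 19}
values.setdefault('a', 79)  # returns 83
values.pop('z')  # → 19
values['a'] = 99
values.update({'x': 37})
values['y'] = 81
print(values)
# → {'a': 99, 'x': 37, 'y': 81}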